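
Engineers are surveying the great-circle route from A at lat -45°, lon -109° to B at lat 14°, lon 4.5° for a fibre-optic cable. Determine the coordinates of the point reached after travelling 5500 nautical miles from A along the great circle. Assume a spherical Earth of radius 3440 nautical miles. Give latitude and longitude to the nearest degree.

≈ lat -4°, lon -13°

Write both endpoints as unit vectors p₁, p₂ with components (cos φ cos λ, cos φ sin λ, sin φ).
The central angle between the endpoints is δ = arccos(p₁·p₂) ≈ 2.032 rad (116.4°). The total great-circle distance is δ·R ≈ 2.032 × 3440 ≈ 6989 nmi, so the target fraction is f = 5500/6989 ≈ 0.787.
Interpolate at f ≈ 0.787 with slerp weights a = sin((1−f)δ)/sin δ ≈ 0.468, b = sin(fδ)/sin δ ≈ 1.116.
p = a·p₁ + b·p₂ ≈ (0.972, -0.228, -0.061); φ = arcsin(p_z) ≈ -3.50°, λ = atan2(p_y, p_x) ≈ -13.21°.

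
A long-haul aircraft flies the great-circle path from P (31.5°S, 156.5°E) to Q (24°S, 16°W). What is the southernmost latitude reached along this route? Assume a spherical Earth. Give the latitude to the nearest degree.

The great circle lies in the plane with unit normal n̂ = (p₁ × p₂)/|p₁ × p₂|.
Here n̂_z ≈ -0.123; the vertex latitude is φ_max = arccos|n̂_z| ≈ 83.0°.

≈ 83°S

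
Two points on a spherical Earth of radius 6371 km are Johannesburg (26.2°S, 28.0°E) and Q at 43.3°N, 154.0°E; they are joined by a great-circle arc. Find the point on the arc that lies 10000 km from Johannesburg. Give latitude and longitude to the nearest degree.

≈ 32°N, 100°E

The haversine formula gives a central angle δ ≈ 2.328 rad (133.4°) between the endpoints. The total great-circle distance is δ·R ≈ 2.328 × 6371 ≈ 14829 km, so the target fraction is f = 10000/14829 ≈ 0.674.
Interpolate at f ≈ 0.674 with slerp weights a = sin((1−f)δ)/sin δ ≈ 0.946, b = sin(fδ)/sin δ ≈ 1.375.
p = a·p₁ + b·p₂ ≈ (-0.151, 0.837, 0.526); φ = arcsin(p_z) ≈ 31.72°, λ = atan2(p_y, p_x) ≈ 100.20°.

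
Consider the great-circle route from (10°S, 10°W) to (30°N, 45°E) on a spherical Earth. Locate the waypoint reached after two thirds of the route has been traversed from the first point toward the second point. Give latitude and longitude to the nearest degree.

Convert each endpoint to a unit vector on the sphere (x = cos φ cos λ, y = cos φ sin λ, z = sin φ).
The central angle between the endpoints is δ = arccos(p₁·p₂) ≈ 1.157 rad (66.3°).
Interpolate at f = 2/3 with slerp weights a = sin((1−f)δ)/sin δ ≈ 0.411, b = sin(fδ)/sin δ ≈ 0.761.
p = a·p₁ + b·p₂ ≈ (0.865, 0.396, 0.309); φ = arcsin(p_z) ≈ 18.02°, λ = atan2(p_y, p_x) ≈ 24.61°.

≈ (18°N, 25°E)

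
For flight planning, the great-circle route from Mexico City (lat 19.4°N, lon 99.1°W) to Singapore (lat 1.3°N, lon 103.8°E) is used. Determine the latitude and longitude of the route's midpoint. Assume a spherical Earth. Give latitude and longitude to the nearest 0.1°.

The haversine formula gives a central angle δ ≈ 2.608 rad (149.4°) between the endpoints.
Interpolate at f = 1/2 with slerp weights a = sin((1−f)δ)/sin δ ≈ 1.897, b = sin(fδ)/sin δ ≈ 1.897.
p = a·p₁ + b·p₂ ≈ (-0.736, 0.075, 0.673); φ = arcsin(p_z) ≈ 42.32°, λ = atan2(p_y, p_x) ≈ 174.18°.

≈ lat 42.3°N, lon 174.2°E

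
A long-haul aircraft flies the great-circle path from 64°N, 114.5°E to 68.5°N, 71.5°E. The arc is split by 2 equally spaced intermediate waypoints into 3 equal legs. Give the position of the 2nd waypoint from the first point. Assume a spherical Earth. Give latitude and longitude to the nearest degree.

≈ 68°N, 87°E

Convert each endpoint to a unit vector on the sphere (x = cos φ cos λ, y = cos φ sin λ, z = sin φ).
The central angle between the endpoints is δ = arccos(p₁·p₂) ≈ 0.305 rad (17.5°).
Interpolate at f = 2/3 with slerp weights a = sin((1−f)δ)/sin δ ≈ 0.338, b = sin(fδ)/sin δ ≈ 0.672.
p = a·p₁ + b·p₂ ≈ (0.017, 0.369, 0.929); φ = arcsin(p_z) ≈ 68.35°, λ = atan2(p_y, p_x) ≈ 87.40°.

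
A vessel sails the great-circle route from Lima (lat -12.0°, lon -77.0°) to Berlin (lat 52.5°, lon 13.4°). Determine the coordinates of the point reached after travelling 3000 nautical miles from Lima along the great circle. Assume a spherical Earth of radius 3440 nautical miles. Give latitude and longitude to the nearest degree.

≈ lat 27°, lon -45°

Convert each endpoint to a unit vector on the sphere (x = cos φ cos λ, y = cos φ sin λ, z = sin φ).
The central angle between the endpoints is δ = arccos(p₁·p₂) ≈ 1.741 rad (99.7°). The total great-circle distance is δ·R ≈ 1.741 × 3440 ≈ 5988 nmi, so the target fraction is f = 3000/5988 ≈ 0.501.
Interpolate at f ≈ 0.501 with slerp weights a = sin((1−f)δ)/sin δ ≈ 0.775, b = sin(fδ)/sin δ ≈ 0.777.
p = a·p₁ + b·p₂ ≈ (0.630, -0.629, 0.455); φ = arcsin(p_z) ≈ 27.08°, λ = atan2(p_y, p_x) ≈ -44.92°.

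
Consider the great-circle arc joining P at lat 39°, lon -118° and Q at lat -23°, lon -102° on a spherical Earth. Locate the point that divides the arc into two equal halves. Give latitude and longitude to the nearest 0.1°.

Write both endpoints as unit vectors p₁, p₂ with components (cos φ cos λ, cos φ sin λ, sin φ).
The central angle between the endpoints is δ = arccos(p₁·p₂) ≈ 1.113 rad (63.8°).
Interpolate at f = 1/2 with slerp weights a = sin((1−f)δ)/sin δ ≈ 0.589, b = sin(fδ)/sin δ ≈ 0.589.
p = a·p₁ + b·p₂ ≈ (-0.328, -0.934, 0.141); φ = arcsin(p_z) ≈ 8.08°, λ = atan2(p_y, p_x) ≈ -109.32°.

≈ lat 8.1°, lon -109.3°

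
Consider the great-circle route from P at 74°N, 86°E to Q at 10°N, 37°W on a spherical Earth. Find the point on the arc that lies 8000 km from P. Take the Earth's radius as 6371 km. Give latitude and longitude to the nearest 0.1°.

≈ 26.5°N, 32.7°W

The haversine formula gives a central angle δ ≈ 1.552 rad (88.9°) between the endpoints. The total great-circle distance is δ·R ≈ 1.552 × 6371 ≈ 9886 km, so the target fraction is f = 8000/9886 ≈ 0.809.
Interpolate at f ≈ 0.809 with slerp weights a = sin((1−f)δ)/sin δ ≈ 0.292, b = sin(fδ)/sin δ ≈ 0.951.
p = a·p₁ + b·p₂ ≈ (0.754, -0.483, 0.446); φ = arcsin(p_z) ≈ 26.46°, λ = atan2(p_y, p_x) ≈ -32.68°.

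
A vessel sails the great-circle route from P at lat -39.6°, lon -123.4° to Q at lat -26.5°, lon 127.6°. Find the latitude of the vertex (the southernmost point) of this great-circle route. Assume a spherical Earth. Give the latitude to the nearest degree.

≈ -49°

The great circle lies in the plane with unit normal n̂ = (p₁ × p₂)/|p₁ × p₂|.
Here n̂_z ≈ -0.653; the vertex latitude is φ_max = arccos|n̂_z| ≈ 49.2°.
Check via Clairaut: cos φ_max = |cos φ₁| · sin C = cos(39.6°)·sin(122.0°) ≈ 0.653, again giving ≈ 49.2°.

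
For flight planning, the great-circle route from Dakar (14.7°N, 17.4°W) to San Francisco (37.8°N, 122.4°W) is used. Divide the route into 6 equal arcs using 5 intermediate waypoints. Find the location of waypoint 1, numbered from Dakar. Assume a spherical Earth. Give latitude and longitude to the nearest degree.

Convert each endpoint to a unit vector on the sphere (x = cos φ cos λ, y = cos φ sin λ, z = sin φ).
The central angle between the endpoints is δ = arccos(p₁·p₂) ≈ 1.613 rad (92.4°).
Interpolate at f = 1/6 with slerp weights a = sin((1−f)δ)/sin δ ≈ 0.975, b = sin(fδ)/sin δ ≈ 0.266.
p = a·p₁ + b·p₂ ≈ (0.788, -0.459, 0.410); φ = arcsin(p_z) ≈ 24.23°, λ = atan2(p_y, p_x) ≈ -30.26°.

≈ 24°N, 30°W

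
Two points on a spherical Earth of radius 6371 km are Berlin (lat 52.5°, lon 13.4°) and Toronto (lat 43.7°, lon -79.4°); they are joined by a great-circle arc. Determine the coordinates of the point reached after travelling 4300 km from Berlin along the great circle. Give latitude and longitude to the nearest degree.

Convert each endpoint to a unit vector on the sphere (x = cos φ cos λ, y = cos φ sin λ, z = sin φ).
The central angle between the endpoints is δ = arccos(p₁·p₂) ≈ 1.016 rad (58.2°). The total great-circle distance is δ·R ≈ 1.016 × 6371 ≈ 6474 km, so the target fraction is f = 4300/6474 ≈ 0.664.
Interpolate at f ≈ 0.664 with slerp weights a = sin((1−f)δ)/sin δ ≈ 0.394, b = sin(fδ)/sin δ ≈ 0.735.
p = a·p₁ + b·p₂ ≈ (0.331, -0.467, 0.820); φ = arcsin(p_z) ≈ 55.10°, λ = atan2(p_y, p_x) ≈ -54.67°.

≈ lat 55°, lon -55°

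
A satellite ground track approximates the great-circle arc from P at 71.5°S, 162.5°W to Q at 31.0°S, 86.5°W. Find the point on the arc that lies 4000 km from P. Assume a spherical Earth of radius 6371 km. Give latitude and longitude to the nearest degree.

Convert each endpoint to a unit vector on the sphere (x = cos φ cos λ, y = cos φ sin λ, z = sin φ).
The central angle between the endpoints is δ = arccos(p₁·p₂) ≈ 0.983 rad (56.3°). The total great-circle distance is δ·R ≈ 0.983 × 6371 ≈ 6265 km, so the target fraction is f = 4000/6265 ≈ 0.638.
Interpolate at f ≈ 0.638 with slerp weights a = sin((1−f)δ)/sin δ ≈ 0.418, b = sin(fδ)/sin δ ≈ 0.706.
p = a·p₁ + b·p₂ ≈ (-0.090, -0.644, -0.760); φ = arcsin(p_z) ≈ -49.47°, λ = atan2(p_y, p_x) ≈ -97.93°.

≈ 49°S, 98°W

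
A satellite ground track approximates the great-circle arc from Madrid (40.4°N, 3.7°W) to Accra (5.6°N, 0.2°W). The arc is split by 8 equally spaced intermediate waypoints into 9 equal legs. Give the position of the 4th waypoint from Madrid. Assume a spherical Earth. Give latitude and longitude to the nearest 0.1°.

From cos δ = sin φ₁ sin φ₂ + cos φ₁ cos φ₂ cos Δλ, the central angle is δ ≈ 0.610 rad (34.9°).
Interpolate at f = 4/9 with slerp weights a = sin((1−f)δ)/sin δ ≈ 0.580, b = sin(fδ)/sin δ ≈ 0.467.
p = a·p₁ + b·p₂ ≈ (0.906, -0.030, 0.422); φ = arcsin(p_z) ≈ 24.94°, λ = atan2(p_y, p_x) ≈ -1.91°.

≈ 24.9°N, 1.9°W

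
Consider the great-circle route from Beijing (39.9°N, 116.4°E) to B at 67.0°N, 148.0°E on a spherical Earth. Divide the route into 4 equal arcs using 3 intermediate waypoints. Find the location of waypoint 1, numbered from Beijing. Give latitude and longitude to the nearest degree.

≈ 47°N, 121°E

The haversine formula gives a central angle δ ≈ 0.563 rad (32.2°) between the endpoints.
Interpolate at f = 1/4 with slerp weights a = sin((1−f)δ)/sin δ ≈ 0.768, b = sin(fδ)/sin δ ≈ 0.263.
p = a·p₁ + b·p₂ ≈ (-0.349, 0.582, 0.734); φ = arcsin(p_z) ≈ 47.26°, λ = atan2(p_y, p_x) ≈ 120.95°.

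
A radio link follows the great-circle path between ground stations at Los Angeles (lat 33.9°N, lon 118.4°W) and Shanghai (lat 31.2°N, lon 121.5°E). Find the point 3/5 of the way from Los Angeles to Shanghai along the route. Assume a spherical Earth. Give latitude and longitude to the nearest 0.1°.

≈ lat 50.6°N, lon 165.2°E

Convert each endpoint to a unit vector on the sphere (x = cos φ cos λ, y = cos φ sin λ, z = sin φ).
The central angle between the endpoints is δ = arccos(p₁·p₂) ≈ 1.638 rad (93.8°).
Interpolate at f = 3/5 with slerp weights a = sin((1−f)δ)/sin δ ≈ 0.611, b = sin(fδ)/sin δ ≈ 0.834.
p = a·p₁ + b·p₂ ≈ (-0.614, 0.162, 0.773); φ = arcsin(p_z) ≈ 50.59°, λ = atan2(p_y, p_x) ≈ 165.19°.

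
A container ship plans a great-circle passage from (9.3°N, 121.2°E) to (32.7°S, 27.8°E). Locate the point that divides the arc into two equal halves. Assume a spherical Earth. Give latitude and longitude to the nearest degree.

≈ (17°S, 79°E)

Write both endpoints as unit vectors p₁, p₂ with components (cos φ cos λ, cos φ sin λ, sin φ).
The central angle between the endpoints is δ = arccos(p₁·p₂) ≈ 1.708 rad (97.8°).
Interpolate at f = 1/2 with slerp weights a = sin((1−f)δ)/sin δ ≈ 0.761, b = sin(fδ)/sin δ ≈ 0.761.
p = a·p₁ + b·p₂ ≈ (0.177, 0.941, -0.288); φ = arcsin(p_z) ≈ -16.75°, λ = atan2(p_y, p_x) ≈ 79.32°.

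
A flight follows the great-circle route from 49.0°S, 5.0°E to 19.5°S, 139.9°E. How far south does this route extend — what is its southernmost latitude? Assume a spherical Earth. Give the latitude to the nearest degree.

The great circle lies in the plane with unit normal n̂ = (p₁ × p₂)/|p₁ × p₂|.
Here n̂_z ≈ +0.446; the vertex latitude is φ_max = arccos|n̂_z| ≈ 63.5°.
Check via Clairaut: cos φ_max = |cos φ₁| · sin C = cos(49.0°)·sin(137.2°) ≈ 0.446, again giving ≈ 63.5°.

≈ 64°S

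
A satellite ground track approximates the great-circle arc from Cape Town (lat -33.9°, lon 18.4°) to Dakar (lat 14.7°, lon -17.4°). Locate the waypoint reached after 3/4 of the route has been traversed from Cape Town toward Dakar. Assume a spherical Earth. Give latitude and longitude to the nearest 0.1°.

≈ lat 2.3°, lon -9.1°

From cos δ = sin φ₁ sin φ₂ + cos φ₁ cos φ₂ cos Δλ, the central angle is δ ≈ 1.036 rad (59.4°).
Interpolate at f = 3/4 with slerp weights a = sin((1−f)δ)/sin δ ≈ 0.298, b = sin(fδ)/sin δ ≈ 0.815.
p = a·p₁ + b·p₂ ≈ (0.987, -0.158, 0.041); φ = arcsin(p_z) ≈ 2.34°, λ = atan2(p_y, p_x) ≈ -9.08°.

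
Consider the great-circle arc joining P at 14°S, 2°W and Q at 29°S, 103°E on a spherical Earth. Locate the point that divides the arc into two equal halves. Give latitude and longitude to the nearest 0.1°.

≈ 32.8°S, 46.6°E

Convert each endpoint to a unit vector on the sphere (x = cos φ cos λ, y = cos φ sin λ, z = sin φ).
The central angle between the endpoints is δ = arccos(p₁·p₂) ≈ 1.673 rad (95.9°).
Interpolate at f = 1/2 with slerp weights a = sin((1−f)δ)/sin δ ≈ 0.746, b = sin(fδ)/sin δ ≈ 0.746.
p = a·p₁ + b·p₂ ≈ (0.577, 0.611, -0.542); φ = arcsin(p_z) ≈ -32.85°, λ = atan2(p_y, p_x) ≈ 46.63°.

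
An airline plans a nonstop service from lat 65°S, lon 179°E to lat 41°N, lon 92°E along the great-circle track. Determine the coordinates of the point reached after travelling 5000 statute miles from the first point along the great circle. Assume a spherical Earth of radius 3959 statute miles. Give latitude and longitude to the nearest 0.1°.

≈ lat 6.9°S, lon 116.6°E

Convert each endpoint to a unit vector on the sphere (x = cos φ cos λ, y = cos φ sin λ, z = sin φ).
The central angle between the endpoints is δ = arccos(p₁·p₂) ≈ 2.187 rad (125.3°). The total great-circle distance is δ·R ≈ 2.187 × 3959 ≈ 8658 mi, so the target fraction is f = 5000/8658 ≈ 0.577.
Interpolate at f ≈ 0.577 with slerp weights a = sin((1−f)δ)/sin δ ≈ 0.978, b = sin(fδ)/sin δ ≈ 1.168.
p = a·p₁ + b·p₂ ≈ (-0.444, 0.888, -0.120); φ = arcsin(p_z) ≈ -6.90°, λ = atan2(p_y, p_x) ≈ 116.56°.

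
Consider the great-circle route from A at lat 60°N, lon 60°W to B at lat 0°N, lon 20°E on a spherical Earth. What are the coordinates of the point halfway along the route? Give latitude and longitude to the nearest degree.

≈ lat 36°N, lon 4°W

Write both endpoints as unit vectors p₁, p₂ with components (cos φ cos λ, cos φ sin λ, sin φ).
The central angle between the endpoints is δ = arccos(p₁·p₂) ≈ 1.484 rad (85.0°).
Interpolate at f = 1/2 with slerp weights a = sin((1−f)δ)/sin δ ≈ 0.678, b = sin(fδ)/sin δ ≈ 0.678.
p = a·p₁ + b·p₂ ≈ (0.807, -0.062, 0.587); φ = arcsin(p_z) ≈ 35.97°, λ = atan2(p_y, p_x) ≈ -4.37°.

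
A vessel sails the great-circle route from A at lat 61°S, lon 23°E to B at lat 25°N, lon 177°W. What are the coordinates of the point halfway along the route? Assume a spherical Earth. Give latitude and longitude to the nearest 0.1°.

≈ lat 43.3°S, lon 162.8°E

From cos δ = sin φ₁ sin φ₂ + cos φ₁ cos φ₂ cos Δλ, the central angle is δ ≈ 2.469 rad (141.5°).
Interpolate at f = 1/2 with slerp weights a = sin((1−f)δ)/sin δ ≈ 1.516, b = sin(fδ)/sin δ ≈ 1.516.
p = a·p₁ + b·p₂ ≈ (-0.696, 0.215, -0.685); φ = arcsin(p_z) ≈ -43.26°, λ = atan2(p_y, p_x) ≈ 162.80°.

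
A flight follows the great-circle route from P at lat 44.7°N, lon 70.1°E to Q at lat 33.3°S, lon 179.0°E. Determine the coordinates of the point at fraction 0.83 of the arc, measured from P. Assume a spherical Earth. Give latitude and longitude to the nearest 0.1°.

≈ lat 19.9°S, lon 160.4°E

Convert each endpoint to a unit vector on the sphere (x = cos φ cos λ, y = cos φ sin λ, z = sin φ).
The central angle between the endpoints is δ = arccos(p₁·p₂) ≈ 2.188 rad (125.4°).
Interpolate at f = 0.83 with slerp weights a = sin((1−f)δ)/sin δ ≈ 0.446, b = sin(fδ)/sin δ ≈ 1.189.
p = a·p₁ + b·p₂ ≈ (-0.886, 0.315, -0.340); φ = arcsin(p_z) ≈ -19.85°, λ = atan2(p_y, p_x) ≈ 160.42°.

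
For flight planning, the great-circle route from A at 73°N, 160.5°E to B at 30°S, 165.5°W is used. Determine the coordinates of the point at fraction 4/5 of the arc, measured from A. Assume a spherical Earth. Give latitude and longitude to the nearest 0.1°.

Convert each endpoint to a unit vector on the sphere (x = cos φ cos λ, y = cos φ sin λ, z = sin φ).
The central angle between the endpoints is δ = arccos(p₁·p₂) ≈ 1.842 rad (105.6°).
Interpolate at f = 4/5 with slerp weights a = sin((1−f)δ)/sin δ ≈ 0.374, b = sin(fδ)/sin δ ≈ 1.033.
p = a·p₁ + b·p₂ ≈ (-0.969, -0.188, -0.159); φ = arcsin(p_z) ≈ -9.15°, λ = atan2(p_y, p_x) ≈ -169.05°.

≈ 9.2°S, 169.0°W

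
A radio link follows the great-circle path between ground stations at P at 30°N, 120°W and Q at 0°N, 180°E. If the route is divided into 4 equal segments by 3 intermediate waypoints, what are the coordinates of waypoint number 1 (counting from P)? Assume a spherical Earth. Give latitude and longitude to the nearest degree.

Convert each endpoint to a unit vector on the sphere (x = cos φ cos λ, y = cos φ sin λ, z = sin φ).
The central angle between the endpoints is δ = arccos(p₁·p₂) ≈ 1.123 rad (64.3°).
Interpolate at f = 1/4 with slerp weights a = sin((1−f)δ)/sin δ ≈ 0.828, b = sin(fδ)/sin δ ≈ 0.307.
p = a·p₁ + b·p₂ ≈ (-0.666, -0.621, 0.414); φ = arcsin(p_z) ≈ 24.45°, λ = atan2(p_y, p_x) ≈ -137.00°.

≈ 24°N, 137°W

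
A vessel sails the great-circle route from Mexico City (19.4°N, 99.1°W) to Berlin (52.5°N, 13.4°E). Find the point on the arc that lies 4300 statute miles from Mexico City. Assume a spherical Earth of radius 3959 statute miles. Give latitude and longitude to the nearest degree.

From cos δ = sin φ₁ sin φ₂ + cos φ₁ cos φ₂ cos Δλ, the central angle is δ ≈ 1.527 rad (87.5°). The total great-circle distance is δ·R ≈ 1.527 × 3959 ≈ 6045 mi, so the target fraction is f = 4300/6045 ≈ 0.711.
Interpolate at f ≈ 0.711 with slerp weights a = sin((1−f)δ)/sin δ ≈ 0.427, b = sin(fδ)/sin δ ≈ 0.886.
p = a·p₁ + b·p₂ ≈ (0.461, -0.273, 0.845); φ = arcsin(p_z) ≈ 57.62°, λ = atan2(p_y, p_x) ≈ -30.63°.

≈ 58°N, 31°W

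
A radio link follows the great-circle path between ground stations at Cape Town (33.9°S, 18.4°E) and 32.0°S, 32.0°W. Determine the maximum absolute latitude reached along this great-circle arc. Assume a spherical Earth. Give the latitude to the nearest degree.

≈ 36°S

The great circle lies in the plane with unit normal n̂ = (p₁ × p₂)/|p₁ × p₂|.
Here n̂_z ≈ -0.812; the vertex latitude is φ_max = arccos|n̂_z| ≈ 35.7°.
Check via Clairaut: cos φ_max = |cos φ₁| · sin C = cos(33.9°)·sin(102.0°) ≈ 0.812, again giving ≈ 35.7°.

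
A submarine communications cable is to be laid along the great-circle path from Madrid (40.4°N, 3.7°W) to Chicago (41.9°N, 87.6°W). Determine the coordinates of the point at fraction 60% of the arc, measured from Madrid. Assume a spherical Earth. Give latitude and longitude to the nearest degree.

≈ 49°N, 54°W

Write both endpoints as unit vectors p₁, p₂ with components (cos φ cos λ, cos φ sin λ, sin φ).
The central angle between the endpoints is δ = arccos(p₁·p₂) ≈ 1.055 rad (60.5°).
Interpolate at f = 0.60 with slerp weights a = sin((1−f)δ)/sin δ ≈ 0.471, b = sin(fδ)/sin δ ≈ 0.680.
p = a·p₁ + b·p₂ ≈ (0.379, -0.529, 0.759); φ = arcsin(p_z) ≈ 49.41°, λ = atan2(p_y, p_x) ≈ -54.37°.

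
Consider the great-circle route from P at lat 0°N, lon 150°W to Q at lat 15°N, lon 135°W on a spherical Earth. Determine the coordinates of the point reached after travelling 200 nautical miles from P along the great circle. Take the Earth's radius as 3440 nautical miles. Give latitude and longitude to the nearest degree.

≈ lat 2°N, lon 148°W

Convert each endpoint to a unit vector on the sphere (x = cos φ cos λ, y = cos φ sin λ, z = sin φ).
The central angle between the endpoints is δ = arccos(p₁·p₂) ≈ 0.368 rad (21.1°). The total great-circle distance is δ·R ≈ 0.368 × 3440 ≈ 1266 nmi, so the target fraction is f = 200/1266 ≈ 0.158.
Interpolate at f ≈ 0.158 with slerp weights a = sin((1−f)δ)/sin δ ≈ 0.848, b = sin(fδ)/sin δ ≈ 0.161.
p = a·p₁ + b·p₂ ≈ (-0.844, -0.534, 0.042); φ = arcsin(p_z) ≈ 2.40°, λ = atan2(p_y, p_x) ≈ -147.68°.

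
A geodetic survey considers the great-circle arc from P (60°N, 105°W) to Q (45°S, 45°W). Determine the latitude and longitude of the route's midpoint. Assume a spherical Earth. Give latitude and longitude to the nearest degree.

Write both endpoints as unit vectors p₁, p₂ with components (cos φ cos λ, cos φ sin λ, sin φ).
The central angle between the endpoints is δ = arccos(p₁·p₂) ≈ 2.021 rad (115.8°).
Interpolate at f = 1/2 with slerp weights a = sin((1−f)δ)/sin δ ≈ 0.941, b = sin(fδ)/sin δ ≈ 0.941.
p = a·p₁ + b·p₂ ≈ (0.349, -0.925, 0.150); φ = arcsin(p_z) ≈ 8.60°, λ = atan2(p_y, p_x) ≈ -69.34°.

≈ (9°N, 69°W)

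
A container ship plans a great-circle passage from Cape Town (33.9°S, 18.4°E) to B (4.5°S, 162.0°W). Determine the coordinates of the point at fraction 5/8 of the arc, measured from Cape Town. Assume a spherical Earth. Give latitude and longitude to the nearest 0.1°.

From cos δ = sin φ₁ sin φ₂ + cos φ₁ cos φ₂ cos Δλ, the central angle is δ ≈ 2.471 rad (141.6°).
Interpolate at f = 5/8 with slerp weights a = sin((1−f)δ)/sin δ ≈ 1.287, b = sin(fδ)/sin δ ≈ 1.609.
p = a·p₁ + b·p₂ ≈ (-0.512, -0.158, -0.844); φ = arcsin(p_z) ≈ -57.60°, λ = atan2(p_y, p_x) ≈ -162.80°.

≈ (57.6°S, 162.8°W)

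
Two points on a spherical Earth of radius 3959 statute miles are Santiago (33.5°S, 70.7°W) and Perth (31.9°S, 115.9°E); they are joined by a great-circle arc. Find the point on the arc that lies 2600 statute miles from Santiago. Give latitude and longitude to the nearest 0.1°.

≈ (70.6°S, 82.1°W)

The haversine formula gives a central angle δ ≈ 1.995 rad (114.3°) between the endpoints. The total great-circle distance is δ·R ≈ 1.995 × 3959 ≈ 7898 mi, so the target fraction is f = 2600/7898 ≈ 0.329.
Interpolate at f ≈ 0.329 with slerp weights a = sin((1−f)δ)/sin δ ≈ 1.068, b = sin(fδ)/sin δ ≈ 0.670.
p = a·p₁ + b·p₂ ≈ (0.046, -0.329, -0.943); φ = arcsin(p_z) ≈ -70.62°, λ = atan2(p_y, p_x) ≈ -82.06°.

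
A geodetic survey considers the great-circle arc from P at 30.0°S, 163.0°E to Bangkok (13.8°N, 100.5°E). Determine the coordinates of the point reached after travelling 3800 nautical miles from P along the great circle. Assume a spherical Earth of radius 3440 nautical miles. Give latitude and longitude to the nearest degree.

Write both endpoints as unit vectors p₁, p₂ with components (cos φ cos λ, cos φ sin λ, sin φ).
The central angle between the endpoints is δ = arccos(p₁·p₂) ≈ 1.298 rad (74.4°). The total great-circle distance is δ·R ≈ 1.298 × 3440 ≈ 4466 nmi, so the target fraction is f = 3800/4466 ≈ 0.851.
Interpolate at f ≈ 0.851 with slerp weights a = sin((1−f)δ)/sin δ ≈ 0.200, b = sin(fδ)/sin δ ≈ 0.928.
p = a·p₁ + b·p₂ ≈ (-0.330, 0.936, 0.121); φ = arcsin(p_z) ≈ 6.97°, λ = atan2(p_y, p_x) ≈ 109.40°.

≈ 7°N, 109°E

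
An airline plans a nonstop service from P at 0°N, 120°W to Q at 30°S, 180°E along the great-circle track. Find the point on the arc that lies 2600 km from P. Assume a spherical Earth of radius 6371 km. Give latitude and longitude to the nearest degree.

The haversine formula gives a central angle δ ≈ 1.123 rad (64.3°) between the endpoints. The total great-circle distance is δ·R ≈ 1.123 × 6371 ≈ 7154 km, so the target fraction is f = 2600/7154 ≈ 0.363.
Interpolate at f ≈ 0.363 with slerp weights a = sin((1−f)δ)/sin δ ≈ 0.727, b = sin(fδ)/sin δ ≈ 0.440.
p = a·p₁ + b·p₂ ≈ (-0.745, -0.630, -0.220); φ = arcsin(p_z) ≈ -12.72°, λ = atan2(p_y, p_x) ≈ -139.79°.

≈ 13°S, 140°W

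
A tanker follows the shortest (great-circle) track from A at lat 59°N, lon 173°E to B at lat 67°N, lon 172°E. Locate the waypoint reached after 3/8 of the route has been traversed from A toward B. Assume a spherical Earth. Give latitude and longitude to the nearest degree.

≈ lat 62°N, lon 173°E

Convert each endpoint to a unit vector on the sphere (x = cos φ cos λ, y = cos φ sin λ, z = sin φ).
The central angle between the endpoints is δ = arccos(p₁·p₂) ≈ 0.140 rad (8.0°).
Interpolate at f = 3/8 with slerp weights a = sin((1−f)δ)/sin δ ≈ 0.626, b = sin(fδ)/sin δ ≈ 0.376.
p = a·p₁ + b·p₂ ≈ (-0.466, 0.060, 0.883); φ = arcsin(p_z) ≈ 62.00°, λ = atan2(p_y, p_x) ≈ 172.69°.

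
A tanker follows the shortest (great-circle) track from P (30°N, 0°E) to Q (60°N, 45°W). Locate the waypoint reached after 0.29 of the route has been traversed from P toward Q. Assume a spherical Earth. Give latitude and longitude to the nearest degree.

≈ (40°N, 8°W)

Write both endpoints as unit vectors p₁, p₂ with components (cos φ cos λ, cos φ sin λ, sin φ).
The central angle between the endpoints is δ = arccos(p₁·p₂) ≈ 0.739 rad (42.3°).
Interpolate at f = 0.29 with slerp weights a = sin((1−f)δ)/sin δ ≈ 0.744, b = sin(fδ)/sin δ ≈ 0.316.
p = a·p₁ + b·p₂ ≈ (0.756, -0.112, 0.645); φ = arcsin(p_z) ≈ 40.19°, λ = atan2(p_y, p_x) ≈ -8.40°.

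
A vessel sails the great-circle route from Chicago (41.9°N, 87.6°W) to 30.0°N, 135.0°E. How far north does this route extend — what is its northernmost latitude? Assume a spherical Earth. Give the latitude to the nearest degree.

The great circle lies in the plane with unit normal n̂ = (p₁ × p₂)/|p₁ × p₂|.
Here n̂_z ≈ -0.441; the vertex latitude is φ_max = arccos|n̂_z| ≈ 63.9°.

≈ 64°N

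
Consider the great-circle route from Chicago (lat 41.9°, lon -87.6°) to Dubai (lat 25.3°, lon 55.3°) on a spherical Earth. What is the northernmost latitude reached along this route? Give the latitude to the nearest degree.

≈ 65°

The great circle lies in the plane with unit normal n̂ = (p₁ × p₂)/|p₁ × p₂|.
Here n̂_z ≈ +0.419; the vertex latitude is φ_max = arccos|n̂_z| ≈ 65.2°.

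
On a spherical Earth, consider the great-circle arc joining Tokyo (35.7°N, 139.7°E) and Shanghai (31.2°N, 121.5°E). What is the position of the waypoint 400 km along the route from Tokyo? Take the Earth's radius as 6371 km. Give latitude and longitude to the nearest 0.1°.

Convert each endpoint to a unit vector on the sphere (x = cos φ cos λ, y = cos φ sin λ, z = sin φ).
The central angle between the endpoints is δ = arccos(p₁·p₂) ≈ 0.276 rad (15.8°). The total great-circle distance is δ·R ≈ 0.276 × 6371 ≈ 1758 km, so the target fraction is f = 400/1758 ≈ 0.228.
Interpolate at f ≈ 0.228 with slerp weights a = sin((1−f)δ)/sin δ ≈ 0.776, b = sin(fδ)/sin δ ≈ 0.230.
p = a·p₁ + b·p₂ ≈ (-0.584, 0.576, 0.572); φ = arcsin(p_z) ≈ 34.92°, λ = atan2(p_y, p_x) ≈ 135.40°.

≈ 34.9°N, 135.4°E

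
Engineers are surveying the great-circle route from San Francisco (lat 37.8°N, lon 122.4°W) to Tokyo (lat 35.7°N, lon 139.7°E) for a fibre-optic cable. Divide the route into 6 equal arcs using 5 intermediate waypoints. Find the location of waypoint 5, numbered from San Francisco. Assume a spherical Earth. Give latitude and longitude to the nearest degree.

Write both endpoints as unit vectors p₁, p₂ with components (cos φ cos λ, cos φ sin λ, sin φ).
The central angle between the endpoints is δ = arccos(p₁·p₂) ≈ 1.298 rad (74.4°).
Interpolate at f = 5/6 with slerp weights a = sin((1−f)δ)/sin δ ≈ 0.223, b = sin(fδ)/sin δ ≈ 0.917.
p = a·p₁ + b·p₂ ≈ (-0.662, 0.333, 0.672); φ = arcsin(p_z) ≈ 42.18°, λ = atan2(p_y, p_x) ≈ 153.32°.

≈ lat 42°N, lon 153°E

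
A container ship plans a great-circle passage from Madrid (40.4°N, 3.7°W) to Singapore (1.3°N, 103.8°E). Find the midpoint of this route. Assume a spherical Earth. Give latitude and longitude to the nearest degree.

≈ 32°N, 61°E

From cos δ = sin φ₁ sin φ₂ + cos φ₁ cos φ₂ cos Δλ, the central angle is δ ≈ 1.787 rad (102.4°).
Interpolate at f = 1/2 with slerp weights a = sin((1−f)δ)/sin δ ≈ 0.798, b = sin(fδ)/sin δ ≈ 0.798.
p = a·p₁ + b·p₂ ≈ (0.416, 0.735, 0.535); φ = arcsin(p_z) ≈ 32.35°, λ = atan2(p_y, p_x) ≈ 60.50°.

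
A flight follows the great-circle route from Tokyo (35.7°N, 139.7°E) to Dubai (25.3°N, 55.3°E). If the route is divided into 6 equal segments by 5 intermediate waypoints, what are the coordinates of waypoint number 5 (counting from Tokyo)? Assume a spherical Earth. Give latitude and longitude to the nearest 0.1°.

Write both endpoints as unit vectors p₁, p₂ with components (cos φ cos λ, cos φ sin λ, sin φ).
The central angle between the endpoints is δ = arccos(p₁·p₂) ≈ 1.244 rad (71.3°).
Interpolate at f = 5/6 with slerp weights a = sin((1−f)δ)/sin δ ≈ 0.217, b = sin(fδ)/sin δ ≈ 0.909.
p = a·p₁ + b·p₂ ≈ (0.333, 0.790, 0.515); φ = arcsin(p_z) ≈ 31.01°, λ = atan2(p_y, p_x) ≈ 67.13°.

≈ 31.0°N, 67.1°E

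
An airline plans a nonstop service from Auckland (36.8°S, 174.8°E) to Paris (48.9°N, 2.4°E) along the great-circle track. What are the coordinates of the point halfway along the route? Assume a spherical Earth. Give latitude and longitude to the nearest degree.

Write both endpoints as unit vectors p₁, p₂ with components (cos φ cos λ, cos φ sin λ, sin φ).
The central angle between the endpoints is δ = arccos(p₁·p₂) ≈ 2.909 rad (166.7°).
Interpolate at f = 1/2 with slerp weights a = sin((1−f)δ)/sin δ ≈ 4.316, b = sin(fδ)/sin δ ≈ 4.316.
p = a·p₁ + b·p₂ ≈ (-0.607, 0.432, 0.667); φ = arcsin(p_z) ≈ 41.84°, λ = atan2(p_y, p_x) ≈ 144.56°.

≈ 42°N, 145°E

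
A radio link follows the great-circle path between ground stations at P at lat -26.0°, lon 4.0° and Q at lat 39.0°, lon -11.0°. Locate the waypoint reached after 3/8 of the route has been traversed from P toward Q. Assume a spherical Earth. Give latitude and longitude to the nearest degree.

≈ lat -2°, lon -1°

Write both endpoints as unit vectors p₁, p₂ with components (cos φ cos λ, cos φ sin λ, sin φ).
The central angle between the endpoints is δ = arccos(p₁·p₂) ≈ 1.161 rad (66.5°).
Interpolate at f = 3/8 with slerp weights a = sin((1−f)δ)/sin δ ≈ 0.723, b = sin(fδ)/sin δ ≈ 0.460.
p = a·p₁ + b·p₂ ≈ (0.999, -0.023, -0.028); φ = arcsin(p_z) ≈ -1.59°, λ = atan2(p_y, p_x) ≈ -1.31°.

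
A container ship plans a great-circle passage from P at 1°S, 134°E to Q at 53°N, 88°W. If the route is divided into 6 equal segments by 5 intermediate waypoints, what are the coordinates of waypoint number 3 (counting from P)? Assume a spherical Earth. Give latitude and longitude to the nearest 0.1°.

Write both endpoints as unit vectors p₁, p₂ with components (cos φ cos λ, cos φ sin λ, sin φ).
The central angle between the endpoints is δ = arccos(p₁·p₂) ≈ 2.050 rad (117.5°).
Interpolate at f = 3/6 with slerp weights a = sin((1−f)δ)/sin δ ≈ 0.963, b = sin(fδ)/sin δ ≈ 0.963.
p = a·p₁ + b·p₂ ≈ (-0.649, 0.113, 0.752); φ = arcsin(p_z) ≈ 48.80°, λ = atan2(p_y, p_x) ≈ 170.08°.

≈ 48.8°N, 170.1°E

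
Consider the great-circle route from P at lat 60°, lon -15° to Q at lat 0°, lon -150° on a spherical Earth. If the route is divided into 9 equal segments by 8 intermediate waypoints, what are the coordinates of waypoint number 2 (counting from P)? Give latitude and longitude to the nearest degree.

Write both endpoints as unit vectors p₁, p₂ with components (cos φ cos λ, cos φ sin λ, sin φ).
The central angle between the endpoints is δ = arccos(p₁·p₂) ≈ 1.932 rad (110.7°).
Interpolate at f = 2/9 with slerp weights a = sin((1−f)δ)/sin δ ≈ 1.067, b = sin(fδ)/sin δ ≈ 0.445.
p = a·p₁ + b·p₂ ≈ (0.130, -0.361, 0.924); φ = arcsin(p_z) ≈ 67.47°, λ = atan2(p_y, p_x) ≈ -70.21°.

≈ lat 67°, lon -70°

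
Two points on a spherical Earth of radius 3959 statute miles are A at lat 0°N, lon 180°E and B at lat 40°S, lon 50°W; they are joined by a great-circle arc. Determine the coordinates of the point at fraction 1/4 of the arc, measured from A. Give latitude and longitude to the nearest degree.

≈ lat 22°S, lon 159°W

Write both endpoints as unit vectors p₁, p₂ with components (cos φ cos λ, cos φ sin λ, sin φ).
The central angle between the endpoints is δ = arccos(p₁·p₂) ≈ 2.086 rad (119.5°).
Interpolate at f = 1/4 with slerp weights a = sin((1−f)δ)/sin δ ≈ 1.149, b = sin(fδ)/sin δ ≈ 0.572.
p = a·p₁ + b·p₂ ≈ (-0.867, -0.336, -0.368); φ = arcsin(p_z) ≈ -21.58°, λ = atan2(p_y, p_x) ≈ -158.83°.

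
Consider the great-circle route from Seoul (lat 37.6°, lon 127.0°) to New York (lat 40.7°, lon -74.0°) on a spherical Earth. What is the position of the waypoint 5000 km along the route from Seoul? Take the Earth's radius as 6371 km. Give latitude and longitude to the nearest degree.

≈ lat 76°, lon 180°

Write both endpoints as unit vectors p₁, p₂ with components (cos φ cos λ, cos φ sin λ, sin φ).
The central angle between the endpoints is δ = arccos(p₁·p₂) ≈ 1.734 rad (99.4°). The total great-circle distance is δ·R ≈ 1.734 × 6371 ≈ 11050 km, so the target fraction is f = 5000/11050 ≈ 0.452.
Interpolate at f ≈ 0.452 with slerp weights a = sin((1−f)δ)/sin δ ≈ 0.824, b = sin(fδ)/sin δ ≈ 0.716.
p = a·p₁ + b·p₂ ≈ (-0.243, -0.000, 0.970); φ = arcsin(p_z) ≈ 75.92°, λ = atan2(p_y, p_x) ≈ -179.89°.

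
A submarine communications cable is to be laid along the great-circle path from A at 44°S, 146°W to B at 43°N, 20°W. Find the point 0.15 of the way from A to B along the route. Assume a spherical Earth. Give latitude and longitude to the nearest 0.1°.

≈ 34.6°S, 121.3°W

Write both endpoints as unit vectors p₁, p₂ with components (cos φ cos λ, cos φ sin λ, sin φ).
The central angle between the endpoints is δ = arccos(p₁·p₂) ≈ 2.470 rad (141.5°).
Interpolate at f = 0.15 with slerp weights a = sin((1−f)δ)/sin δ ≈ 1.388, b = sin(fδ)/sin δ ≈ 0.582.
p = a·p₁ + b·p₂ ≈ (-0.428, -0.704, -0.567); φ = arcsin(p_z) ≈ -34.55°, λ = atan2(p_y, p_x) ≈ -121.28°.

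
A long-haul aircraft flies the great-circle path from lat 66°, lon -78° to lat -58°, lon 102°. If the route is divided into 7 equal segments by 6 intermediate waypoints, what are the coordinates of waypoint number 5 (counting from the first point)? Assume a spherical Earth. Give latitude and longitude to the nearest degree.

≈ lat -9°, lon 102°

From cos δ = sin φ₁ sin φ₂ + cos φ₁ cos φ₂ cos Δλ, the central angle is δ ≈ 3.002 rad (172.0°).
Interpolate at f = 5/7 with slerp weights a = sin((1−f)δ)/sin δ ≈ 5.435, b = sin(fδ)/sin δ ≈ 6.036.
p = a·p₁ + b·p₂ ≈ (-0.205, 0.966, -0.154); φ = arcsin(p_z) ≈ -8.86°, λ = atan2(p_y, p_x) ≈ 102.00°.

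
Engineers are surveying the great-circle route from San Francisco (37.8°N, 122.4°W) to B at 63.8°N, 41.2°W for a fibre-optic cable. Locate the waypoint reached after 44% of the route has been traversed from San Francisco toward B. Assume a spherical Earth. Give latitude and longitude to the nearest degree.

Write both endpoints as unit vectors p₁, p₂ with components (cos φ cos λ, cos φ sin λ, sin φ).
The central angle between the endpoints is δ = arccos(p₁·p₂) ≈ 0.923 rad (52.9°).
Interpolate at f = 0.44 with slerp weights a = sin((1−f)δ)/sin δ ≈ 0.620, b = sin(fδ)/sin δ ≈ 0.495.
p = a·p₁ + b·p₂ ≈ (-0.098, -0.558, 0.824); φ = arcsin(p_z) ≈ 55.52°, λ = atan2(p_y, p_x) ≈ -99.95°.

≈ 56°N, 100°W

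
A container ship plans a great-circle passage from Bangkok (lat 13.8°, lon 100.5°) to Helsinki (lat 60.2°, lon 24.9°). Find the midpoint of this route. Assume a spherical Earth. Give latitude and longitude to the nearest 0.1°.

≈ lat 42.8°, lon 76.8°

Write both endpoints as unit vectors p₁, p₂ with components (cos φ cos λ, cos φ sin λ, sin φ).
The central angle between the endpoints is δ = arccos(p₁·p₂) ≈ 1.238 rad (70.9°).
Interpolate at f = 1/2 with slerp weights a = sin((1−f)δ)/sin δ ≈ 0.614, b = sin(fδ)/sin δ ≈ 0.614.
p = a·p₁ + b·p₂ ≈ (0.168, 0.715, 0.679); φ = arcsin(p_z) ≈ 42.77°, λ = atan2(p_y, p_x) ≈ 76.76°.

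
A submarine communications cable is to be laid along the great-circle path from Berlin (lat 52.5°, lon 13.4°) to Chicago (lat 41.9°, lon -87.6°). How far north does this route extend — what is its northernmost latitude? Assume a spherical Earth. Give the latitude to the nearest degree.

≈ 60°

The great circle lies in the plane with unit normal n̂ = (p₁ × p₂)/|p₁ × p₂|.
Here n̂_z ≈ -0.496; the vertex latitude is φ_max = arccos|n̂_z| ≈ 60.2°.
Check via Clairaut: cos φ_max = |cos φ₁| · sin C = cos(52.5°)·sin(54.6°) ≈ 0.496, again giving ≈ 60.2°.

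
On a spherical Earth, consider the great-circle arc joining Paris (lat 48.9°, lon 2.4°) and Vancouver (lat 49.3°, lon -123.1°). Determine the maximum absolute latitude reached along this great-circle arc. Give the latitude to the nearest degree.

The great circle lies in the plane with unit normal n̂ = (p₁ × p₂)/|p₁ × p₂|.
Here n̂_z ≈ -0.369; the vertex latitude is φ_max = arccos|n̂_z| ≈ 68.4°.
Check via Clairaut: cos φ_max = |cos φ₁| · sin C = cos(48.9°)·sin(34.1°) ≈ 0.369, again giving ≈ 68.4°.

≈ 68°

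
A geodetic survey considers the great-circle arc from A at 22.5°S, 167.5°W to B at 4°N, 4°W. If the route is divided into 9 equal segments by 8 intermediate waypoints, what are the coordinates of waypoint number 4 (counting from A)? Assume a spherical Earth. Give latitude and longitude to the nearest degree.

≈ 50°S, 84°W

The haversine formula gives a central angle δ ≈ 2.715 rad (155.6°) between the endpoints.
Interpolate at f = 4/9 with slerp weights a = sin((1−f)δ)/sin δ ≈ 2.412, b = sin(fδ)/sin δ ≈ 2.258.
p = a·p₁ + b·p₂ ≈ (0.072, -0.639, -0.765); φ = arcsin(p_z) ≈ -49.95°, λ = atan2(p_y, p_x) ≈ -83.60°.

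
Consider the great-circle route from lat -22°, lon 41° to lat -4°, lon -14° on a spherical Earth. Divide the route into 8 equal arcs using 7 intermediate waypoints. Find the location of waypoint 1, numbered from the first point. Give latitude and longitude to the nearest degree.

≈ lat -21°, lon 34°

Convert each endpoint to a unit vector on the sphere (x = cos φ cos λ, y = cos φ sin λ, z = sin φ).
The central angle between the endpoints is δ = arccos(p₁·p₂) ≈ 0.980 rad (56.2°).
Interpolate at f = 1/8 with slerp weights a = sin((1−f)δ)/sin δ ≈ 0.911, b = sin(fδ)/sin δ ≈ 0.147.
p = a·p₁ + b·p₂ ≈ (0.780, 0.518, -0.351); φ = arcsin(p_z) ≈ -20.57°, λ = atan2(p_y, p_x) ≈ 33.62°.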